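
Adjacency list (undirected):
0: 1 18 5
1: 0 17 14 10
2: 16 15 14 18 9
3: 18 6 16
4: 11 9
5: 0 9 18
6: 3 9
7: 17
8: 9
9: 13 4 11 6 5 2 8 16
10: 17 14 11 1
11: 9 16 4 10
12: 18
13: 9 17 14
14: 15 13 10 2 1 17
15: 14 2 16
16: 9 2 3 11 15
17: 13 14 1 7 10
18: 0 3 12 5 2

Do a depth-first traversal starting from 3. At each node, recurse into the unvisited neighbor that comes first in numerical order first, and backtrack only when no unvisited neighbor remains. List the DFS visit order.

Visit 3
3 → 6
6 → 9
9 → 2
2 → 14
14 → 1
1 → 0
0 → 5
5 → 18
18 → 12
1 → 10
10 → 11
11 → 4
11 → 16
16 → 15
10 → 17
17 → 7
17 → 13
9 → 8

3 -> 6 -> 9 -> 2 -> 14 -> 1 -> 0 -> 5 -> 18 -> 12 -> 10 -> 11 -> 4 -> 16 -> 15 -> 17 -> 7 -> 13 -> 8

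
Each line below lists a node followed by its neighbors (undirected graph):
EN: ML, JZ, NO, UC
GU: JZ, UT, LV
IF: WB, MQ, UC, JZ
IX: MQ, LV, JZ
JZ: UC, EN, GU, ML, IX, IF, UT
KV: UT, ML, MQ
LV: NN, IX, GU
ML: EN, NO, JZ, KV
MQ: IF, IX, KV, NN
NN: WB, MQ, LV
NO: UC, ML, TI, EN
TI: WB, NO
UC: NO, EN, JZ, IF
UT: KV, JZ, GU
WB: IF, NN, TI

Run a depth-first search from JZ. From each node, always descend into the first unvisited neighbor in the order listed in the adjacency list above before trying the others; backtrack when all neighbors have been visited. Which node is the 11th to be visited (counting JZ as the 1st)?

WB

Visit JZ
JZ → UC
UC → NO
NO → ML
ML → EN
ML → KV
KV → UT
UT → GU
GU → LV
LV → NN
NN → WB
WB → IF
IF → MQ
MQ → IX
WB → TI

Visit order: JZ, UC, NO, ML, EN, KV, UT, GU, LV, NN, WB, IF, MQ, IX, TI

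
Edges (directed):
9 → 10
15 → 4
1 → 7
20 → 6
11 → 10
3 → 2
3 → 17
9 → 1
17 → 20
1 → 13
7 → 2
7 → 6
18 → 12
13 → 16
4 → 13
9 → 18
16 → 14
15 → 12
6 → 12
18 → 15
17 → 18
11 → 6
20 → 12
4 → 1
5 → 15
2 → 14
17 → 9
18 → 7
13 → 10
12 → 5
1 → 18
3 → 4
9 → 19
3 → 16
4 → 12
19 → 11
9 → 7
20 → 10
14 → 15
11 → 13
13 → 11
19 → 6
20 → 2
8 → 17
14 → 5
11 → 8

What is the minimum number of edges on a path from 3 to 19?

3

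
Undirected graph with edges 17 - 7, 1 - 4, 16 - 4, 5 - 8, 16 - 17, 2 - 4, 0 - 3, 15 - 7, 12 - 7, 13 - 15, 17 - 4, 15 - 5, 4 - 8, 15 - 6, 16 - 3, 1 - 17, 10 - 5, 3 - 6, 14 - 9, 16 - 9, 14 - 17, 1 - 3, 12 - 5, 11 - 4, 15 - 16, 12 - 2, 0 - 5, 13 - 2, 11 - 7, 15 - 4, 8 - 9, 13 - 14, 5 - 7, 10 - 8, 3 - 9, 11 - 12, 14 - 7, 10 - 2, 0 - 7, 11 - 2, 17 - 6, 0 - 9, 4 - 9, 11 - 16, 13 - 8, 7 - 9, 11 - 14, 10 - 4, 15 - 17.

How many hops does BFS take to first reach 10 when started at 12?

Level 0: 12
Level 1: 2, 5, 7, 11
Level 2: 0, 4, 8, 9, 10, 13, 14, 15, 16, 17
Level 3: 1, 3, 6
10 first appears at level 2.

2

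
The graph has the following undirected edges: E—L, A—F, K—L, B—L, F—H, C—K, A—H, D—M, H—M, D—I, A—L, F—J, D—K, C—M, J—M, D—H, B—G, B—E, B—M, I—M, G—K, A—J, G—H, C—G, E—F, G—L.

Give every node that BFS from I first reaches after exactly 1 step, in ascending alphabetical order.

D, M

Level 0: I
Level 1: D, M
Level 2: B, C, H, J, K
Level 3: A, E, F, G, L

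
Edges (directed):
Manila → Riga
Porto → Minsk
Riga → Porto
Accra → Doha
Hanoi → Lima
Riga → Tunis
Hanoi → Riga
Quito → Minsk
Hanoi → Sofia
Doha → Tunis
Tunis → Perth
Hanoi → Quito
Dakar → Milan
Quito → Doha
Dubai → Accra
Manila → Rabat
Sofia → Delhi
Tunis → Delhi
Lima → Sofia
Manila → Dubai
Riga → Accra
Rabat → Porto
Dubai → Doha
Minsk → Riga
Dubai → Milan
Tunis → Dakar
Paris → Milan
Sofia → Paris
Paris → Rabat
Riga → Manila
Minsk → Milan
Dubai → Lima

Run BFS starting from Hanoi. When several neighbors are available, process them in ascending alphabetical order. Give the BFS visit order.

Visit Hanoi; enqueue Lima, Quito, Riga, Sofia → queue [Lima, Quito, Riga, Sofia]
Visit Lima → queue [Quito, Riga, Sofia]
Visit Quito; enqueue Doha, Minsk → queue [Riga, Sofia, Doha, Minsk]
Visit Riga; enqueue Accra, Manila, Porto, Tunis → queue [Sofia, Doha, Minsk, Accra, Manila, Porto, Tunis]
Visit Sofia; enqueue Delhi, Paris → queue [Doha, Minsk, Accra, Manila, Porto, Tunis, Delhi, Paris]
Visit Doha → queue [Minsk, Accra, Manila, Porto, Tunis, Delhi, Paris]
Visit Minsk; enqueue Milan → queue [Accra, Manila, Porto, Tunis, Delhi, Paris, Milan]
Visit Accra → queue [Manila, Porto, Tunis, Delhi, Paris, Milan]
Visit Manila; enqueue Dubai, Rabat → queue [Porto, Tunis, Delhi, Paris, Milan, Dubai, Rabat]
Visit Porto → queue [Tunis, Delhi, Paris, Milan, Dubai, Rabat]
Visit Tunis; enqueue Dakar, Perth → queue [Delhi, Paris, Milan, Dubai, Rabat, Dakar, Perth]
Visit Delhi → queue [Paris, Milan, Dubai, Rabat, Dakar, Perth]
Visit Paris → queue [Milan, Dubai, Rabat, Dakar, Perth]
Visit Milan → queue [Dubai, Rabat, Dakar, Perth]
Visit Dubai → queue [Rabat, Dakar, Perth]
Visit Rabat → queue [Dakar, Perth]
Visit Dakar → queue [Perth]
Visit Perth → queue []

Hanoi → Lima → Quito → Riga → Sofia → Doha → Minsk → Accra → Manila → Porto → Tunis → Delhi → Paris → Milan → Dubai → Rabat → Dakar → Perth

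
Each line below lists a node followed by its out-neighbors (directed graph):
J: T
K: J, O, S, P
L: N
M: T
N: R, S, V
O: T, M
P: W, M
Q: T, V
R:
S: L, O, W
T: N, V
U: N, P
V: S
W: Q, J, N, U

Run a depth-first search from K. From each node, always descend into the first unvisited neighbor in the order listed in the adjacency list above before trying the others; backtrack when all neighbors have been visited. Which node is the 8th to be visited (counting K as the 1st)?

O

Visit K
K → J
J → T
T → N
N → R
N → S
S → L
S → O
O → M
S → W
W → Q
Q → V
W → U
U → P

Visit order: K, J, T, N, R, S, L, O, M, W, Q, V, U, P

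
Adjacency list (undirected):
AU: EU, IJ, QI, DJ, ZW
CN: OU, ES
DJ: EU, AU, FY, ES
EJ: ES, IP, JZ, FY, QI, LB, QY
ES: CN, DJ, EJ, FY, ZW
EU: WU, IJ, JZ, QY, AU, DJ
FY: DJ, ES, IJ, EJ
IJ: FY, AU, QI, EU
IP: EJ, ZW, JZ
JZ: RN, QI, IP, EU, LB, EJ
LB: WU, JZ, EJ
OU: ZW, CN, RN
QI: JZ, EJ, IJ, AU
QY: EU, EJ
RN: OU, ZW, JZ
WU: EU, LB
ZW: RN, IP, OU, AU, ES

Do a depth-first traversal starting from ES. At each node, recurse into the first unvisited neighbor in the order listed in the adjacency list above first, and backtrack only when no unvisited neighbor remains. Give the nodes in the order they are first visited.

ES → CN → OU → ZW → RN → JZ → QI → EJ → IP → FY → DJ → EU → WU → LB → IJ → AU → QY

Visit ES
ES → CN
CN → OU
OU → ZW
ZW → RN
RN → JZ
JZ → QI
QI → EJ
EJ → IP
EJ → FY
FY → DJ
DJ → EU
EU → WU
WU → LB
EU → IJ
IJ → AU
EU → QY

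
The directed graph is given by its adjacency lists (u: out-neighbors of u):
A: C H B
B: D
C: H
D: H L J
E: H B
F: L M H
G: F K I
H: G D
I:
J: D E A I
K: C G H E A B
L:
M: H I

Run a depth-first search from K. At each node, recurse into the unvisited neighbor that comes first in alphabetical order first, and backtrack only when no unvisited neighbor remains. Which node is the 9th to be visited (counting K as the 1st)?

M

Visit K
K → A
A → B
B → D
D → H
H → G
G → F
F → L
F → M
M → I
D → J
J → E
A → C

Visit order: K, A, B, D, H, G, F, L, M, I, J, E, C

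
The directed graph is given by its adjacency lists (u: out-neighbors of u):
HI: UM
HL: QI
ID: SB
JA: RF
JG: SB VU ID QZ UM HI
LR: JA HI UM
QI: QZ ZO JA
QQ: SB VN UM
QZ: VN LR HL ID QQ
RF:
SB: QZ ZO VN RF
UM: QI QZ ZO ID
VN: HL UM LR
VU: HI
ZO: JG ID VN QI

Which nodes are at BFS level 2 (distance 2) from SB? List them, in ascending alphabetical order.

HL, ID, JG, LR, QI, QQ, UM

Level 0: SB
Level 1: QZ, RF, VN, ZO
Level 2: HL, ID, JG, LR, QI, QQ, UM
Level 3: HI, JA, VU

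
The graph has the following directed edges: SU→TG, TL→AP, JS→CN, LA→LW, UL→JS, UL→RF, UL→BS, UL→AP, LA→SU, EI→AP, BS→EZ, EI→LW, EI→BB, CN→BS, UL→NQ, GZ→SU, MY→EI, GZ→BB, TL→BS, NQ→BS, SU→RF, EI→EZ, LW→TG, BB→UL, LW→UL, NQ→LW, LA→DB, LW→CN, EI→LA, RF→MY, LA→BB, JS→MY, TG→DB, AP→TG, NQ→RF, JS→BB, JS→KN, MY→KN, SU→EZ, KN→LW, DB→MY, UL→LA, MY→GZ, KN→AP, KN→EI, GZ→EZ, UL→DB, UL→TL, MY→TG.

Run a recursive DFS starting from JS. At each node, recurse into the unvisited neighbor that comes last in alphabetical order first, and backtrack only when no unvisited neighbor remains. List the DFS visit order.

Visit JS
JS → MY
MY → TG
TG → DB
MY → KN
KN → LW
LW → UL
UL → TL
TL → BS
BS → EZ
TL → AP
UL → RF
UL → NQ
UL → LA
LA → SU
LA → BB
LW → CN
KN → EI
MY → GZ

JS, MY, TG, DB, KN, LW, UL, TL, BS, EZ, AP, RF, NQ, LA, SU, BB, CN, EI, GZ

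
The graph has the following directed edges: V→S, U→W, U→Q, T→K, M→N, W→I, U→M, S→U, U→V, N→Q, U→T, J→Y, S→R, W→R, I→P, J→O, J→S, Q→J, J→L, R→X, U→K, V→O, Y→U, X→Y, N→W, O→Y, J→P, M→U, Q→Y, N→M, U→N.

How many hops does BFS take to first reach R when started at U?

Level 0: U
Level 1: K, M, N, Q, T, V, W
Level 2: I, J, O, R, S, Y
Level 3: L, P, X
R first appears at level 2.

2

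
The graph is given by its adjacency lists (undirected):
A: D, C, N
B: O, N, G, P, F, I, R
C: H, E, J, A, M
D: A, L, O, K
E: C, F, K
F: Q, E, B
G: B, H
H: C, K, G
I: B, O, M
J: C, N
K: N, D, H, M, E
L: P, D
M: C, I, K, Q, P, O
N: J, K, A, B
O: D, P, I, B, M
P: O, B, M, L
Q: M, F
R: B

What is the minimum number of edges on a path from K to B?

2

Level 0: K
Level 1: D, E, H, M, N
Level 2: A, B, C, F, G, I, J, L, O, P, Q
Level 3: R
B first appears at level 2.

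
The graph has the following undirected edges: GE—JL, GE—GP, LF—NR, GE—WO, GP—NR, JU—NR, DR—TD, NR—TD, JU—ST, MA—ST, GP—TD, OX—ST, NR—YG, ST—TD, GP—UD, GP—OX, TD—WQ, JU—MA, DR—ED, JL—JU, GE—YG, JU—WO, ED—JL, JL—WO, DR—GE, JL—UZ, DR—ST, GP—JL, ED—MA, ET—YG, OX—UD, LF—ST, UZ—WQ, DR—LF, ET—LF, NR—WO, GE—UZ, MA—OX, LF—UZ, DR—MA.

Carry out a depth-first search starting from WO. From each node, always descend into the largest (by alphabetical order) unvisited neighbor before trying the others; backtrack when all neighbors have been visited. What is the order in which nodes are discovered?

Visit WO
WO → NR
NR → YG
YG → GE
GE → UZ
UZ → WQ
WQ → TD
TD → ST
ST → OX
OX → UD
UD → GP
GP → JL
JL → JU
JU → MA
MA → ED
ED → DR
DR → LF
LF → ET

WO NR YG GE UZ WQ TD ST OX UD GP JL JU MA ED DR LF ET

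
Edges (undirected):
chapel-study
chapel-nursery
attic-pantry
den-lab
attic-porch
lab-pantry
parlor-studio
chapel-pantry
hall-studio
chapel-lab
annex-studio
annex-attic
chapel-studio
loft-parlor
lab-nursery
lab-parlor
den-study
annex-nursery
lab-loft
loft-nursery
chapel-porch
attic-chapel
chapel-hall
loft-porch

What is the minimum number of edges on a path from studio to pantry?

2

Level 0: studio
Level 1: annex, chapel, hall, parlor
Level 2: attic, lab, loft, nursery, pantry, porch, study
Level 3: den
pantry first appears at level 2.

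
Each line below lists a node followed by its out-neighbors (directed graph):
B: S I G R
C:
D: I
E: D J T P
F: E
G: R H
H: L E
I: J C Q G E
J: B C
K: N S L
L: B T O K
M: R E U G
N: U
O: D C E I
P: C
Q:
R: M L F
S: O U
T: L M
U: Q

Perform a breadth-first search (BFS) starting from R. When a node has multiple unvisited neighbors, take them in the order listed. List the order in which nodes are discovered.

Visit R; enqueue M, L, F → queue [M, L, F]
Visit M; enqueue E, U, G → queue [L, F, E, U, G]
Visit L; enqueue B, T, O, K → queue [F, E, U, G, B, T, O, K]
Visit F → queue [E, U, G, B, T, O, K]
Visit E; enqueue D, J, P → queue [U, G, B, T, O, K, D, J, P]
Visit U; enqueue Q → queue [G, B, T, O, K, D, J, P, Q]
Visit G; enqueue H → queue [B, T, O, K, D, J, P, Q, H]
Visit B; enqueue S, I → queue [T, O, K, D, J, P, Q, H, S, I]
Visit T → queue [O, K, D, J, P, Q, H, S, I]
Visit O; enqueue C → queue [K, D, J, P, Q, H, S, I, C]
Visit K; enqueue N → queue [D, J, P, Q, H, S, I, C, N]
Visit D → queue [J, P, Q, H, S, I, C, N]
Visit J → queue [P, Q, H, S, I, C, N]
Visit P → queue [Q, H, S, I, C, N]
Visit Q → queue [H, S, I, C, N]
Visit H → queue [S, I, C, N]
Visit S → queue [I, C, N]
Visit I → queue [C, N]
Visit C → queue [N]
Visit N → queue []

R, M, L, F, E, U, G, B, T, O, K, D, J, P, Q, H, S, I, C, N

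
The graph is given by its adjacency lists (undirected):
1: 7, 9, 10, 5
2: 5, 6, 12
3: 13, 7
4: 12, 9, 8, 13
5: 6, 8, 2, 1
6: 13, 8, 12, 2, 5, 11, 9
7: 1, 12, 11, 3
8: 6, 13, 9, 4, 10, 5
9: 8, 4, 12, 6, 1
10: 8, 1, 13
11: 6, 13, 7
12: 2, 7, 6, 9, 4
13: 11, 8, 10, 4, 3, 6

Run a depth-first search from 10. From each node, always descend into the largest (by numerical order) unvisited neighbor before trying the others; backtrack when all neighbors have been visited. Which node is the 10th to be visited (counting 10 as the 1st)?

2

Visit 10
10 → 13
13 → 11
11 → 7
7 → 12
12 → 9
9 → 8
8 → 6
6 → 5
5 → 2
5 → 1
8 → 4
7 → 3

Visit order: 10, 13, 11, 7, 12, 9, 8, 6, 5, 2, 1, 4, 3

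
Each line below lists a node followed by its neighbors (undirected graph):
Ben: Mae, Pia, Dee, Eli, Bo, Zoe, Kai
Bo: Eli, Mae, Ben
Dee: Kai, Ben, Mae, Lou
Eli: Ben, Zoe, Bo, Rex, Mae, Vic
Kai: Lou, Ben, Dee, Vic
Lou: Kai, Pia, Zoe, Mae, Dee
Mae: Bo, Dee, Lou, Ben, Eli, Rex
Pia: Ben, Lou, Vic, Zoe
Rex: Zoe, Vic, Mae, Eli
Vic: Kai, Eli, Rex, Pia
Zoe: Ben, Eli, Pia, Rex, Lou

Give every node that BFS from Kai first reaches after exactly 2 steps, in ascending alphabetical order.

Bo, Eli, Mae, Pia, Rex, Zoe

Level 0: Kai
Level 1: Ben, Dee, Lou, Vic
Level 2: Bo, Eli, Mae, Pia, Rex, Zoe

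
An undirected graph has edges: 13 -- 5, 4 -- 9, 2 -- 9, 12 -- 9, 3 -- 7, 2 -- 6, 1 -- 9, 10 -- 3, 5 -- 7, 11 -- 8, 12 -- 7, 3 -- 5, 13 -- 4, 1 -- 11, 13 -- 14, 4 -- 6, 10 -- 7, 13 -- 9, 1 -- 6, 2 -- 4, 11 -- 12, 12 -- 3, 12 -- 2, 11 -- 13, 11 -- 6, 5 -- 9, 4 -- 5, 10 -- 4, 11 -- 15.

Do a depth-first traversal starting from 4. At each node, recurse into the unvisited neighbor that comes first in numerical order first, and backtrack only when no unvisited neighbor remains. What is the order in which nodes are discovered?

4 2 6 1 9 5 3 7 10 12 11 8 13 14 15

Visit 4
4 → 2
2 → 6
6 → 1
1 → 9
9 → 5
5 → 3
3 → 7
7 → 10
7 → 12
12 → 11
11 → 8
11 → 13
13 → 14
11 → 15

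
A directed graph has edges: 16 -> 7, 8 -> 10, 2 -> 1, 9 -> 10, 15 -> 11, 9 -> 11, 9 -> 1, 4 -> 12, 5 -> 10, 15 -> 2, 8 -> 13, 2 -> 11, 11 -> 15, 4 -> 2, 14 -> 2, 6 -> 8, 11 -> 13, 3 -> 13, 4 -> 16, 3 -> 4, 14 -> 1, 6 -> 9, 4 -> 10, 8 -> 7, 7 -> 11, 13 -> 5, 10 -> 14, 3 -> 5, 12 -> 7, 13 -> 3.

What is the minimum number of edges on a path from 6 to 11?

Level 0: 6
Level 1: 8, 9
Level 2: 1, 7, 10, 11, 13
Level 3: 3, 5, 14, 15
Level 4: 2, 4
Level 5: 12, 16
11 first appears at level 2.

2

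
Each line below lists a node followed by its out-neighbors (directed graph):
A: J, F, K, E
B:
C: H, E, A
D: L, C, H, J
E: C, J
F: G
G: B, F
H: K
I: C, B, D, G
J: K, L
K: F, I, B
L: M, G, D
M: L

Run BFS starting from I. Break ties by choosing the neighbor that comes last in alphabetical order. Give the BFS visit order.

Visit I; enqueue G, D, C, B → queue [G, D, C, B]
Visit G; enqueue F → queue [D, C, B, F]
Visit D; enqueue L, J, H → queue [C, B, F, L, J, H]
Visit C; enqueue E, A → queue [B, F, L, J, H, E, A]
Visit B → queue [F, L, J, H, E, A]
Visit F → queue [L, J, H, E, A]
Visit L; enqueue M → queue [J, H, E, A, M]
Visit J; enqueue K → queue [H, E, A, M, K]
Visit H → queue [E, A, M, K]
Visit E → queue [A, M, K]
Visit A → queue [M, K]
Visit M → queue [K]
Visit K → queue []

I, G, D, C, B, F, L, J, H, E, A, M, K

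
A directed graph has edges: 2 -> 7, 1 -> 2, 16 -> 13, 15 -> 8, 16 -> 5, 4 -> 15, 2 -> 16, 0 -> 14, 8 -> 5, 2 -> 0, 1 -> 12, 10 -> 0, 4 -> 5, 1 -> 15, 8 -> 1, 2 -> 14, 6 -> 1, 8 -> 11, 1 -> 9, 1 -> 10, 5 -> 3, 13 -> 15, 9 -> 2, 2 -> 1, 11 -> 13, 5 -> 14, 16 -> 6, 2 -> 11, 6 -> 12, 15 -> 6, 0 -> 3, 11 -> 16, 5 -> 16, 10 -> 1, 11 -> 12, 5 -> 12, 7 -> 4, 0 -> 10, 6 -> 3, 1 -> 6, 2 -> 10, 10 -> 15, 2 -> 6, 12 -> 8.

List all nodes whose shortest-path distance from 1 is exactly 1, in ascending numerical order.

Level 0: 1
Level 1: 2, 6, 9, 10, 12, 15
Level 2: 0, 3, 7, 8, 11, 14, 16
Level 3: 4, 5, 13

2, 6, 9, 10, 12, 15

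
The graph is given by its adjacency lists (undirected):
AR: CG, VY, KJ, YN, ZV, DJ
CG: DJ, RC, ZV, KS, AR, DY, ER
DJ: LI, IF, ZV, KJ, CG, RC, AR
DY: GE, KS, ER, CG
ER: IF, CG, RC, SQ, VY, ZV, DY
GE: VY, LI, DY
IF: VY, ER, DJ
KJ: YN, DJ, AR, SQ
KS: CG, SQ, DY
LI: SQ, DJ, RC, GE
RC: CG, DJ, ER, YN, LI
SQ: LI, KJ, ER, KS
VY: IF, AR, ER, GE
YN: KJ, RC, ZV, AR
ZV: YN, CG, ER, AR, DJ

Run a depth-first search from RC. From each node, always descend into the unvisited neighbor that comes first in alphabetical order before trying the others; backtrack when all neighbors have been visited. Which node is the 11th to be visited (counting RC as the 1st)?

KJ

Visit RC
RC → CG
CG → AR
AR → DJ
DJ → IF
IF → ER
ER → DY
DY → GE
GE → LI
LI → SQ
SQ → KJ
KJ → YN
YN → ZV
SQ → KS
GE → VY

Visit order: RC, CG, AR, DJ, IF, ER, DY, GE, LI, SQ, KJ, YN, ZV, KS, VY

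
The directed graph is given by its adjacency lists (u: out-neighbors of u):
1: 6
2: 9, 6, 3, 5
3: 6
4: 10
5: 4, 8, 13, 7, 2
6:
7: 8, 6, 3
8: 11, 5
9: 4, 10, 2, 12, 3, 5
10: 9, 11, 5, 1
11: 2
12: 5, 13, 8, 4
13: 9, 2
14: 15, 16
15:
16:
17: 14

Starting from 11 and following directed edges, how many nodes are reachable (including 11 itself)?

BFS from 11 visits: 11, 2, 9, 6, 5, 3, 12, 10, 4, 13, 8, 7, 1
Reachable nodes: 13 of 17 total.

13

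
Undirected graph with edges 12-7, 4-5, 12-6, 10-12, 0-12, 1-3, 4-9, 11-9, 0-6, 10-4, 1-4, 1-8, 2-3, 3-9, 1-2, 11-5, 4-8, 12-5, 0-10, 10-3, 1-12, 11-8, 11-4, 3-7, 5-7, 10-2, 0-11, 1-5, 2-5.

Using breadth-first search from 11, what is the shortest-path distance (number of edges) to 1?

2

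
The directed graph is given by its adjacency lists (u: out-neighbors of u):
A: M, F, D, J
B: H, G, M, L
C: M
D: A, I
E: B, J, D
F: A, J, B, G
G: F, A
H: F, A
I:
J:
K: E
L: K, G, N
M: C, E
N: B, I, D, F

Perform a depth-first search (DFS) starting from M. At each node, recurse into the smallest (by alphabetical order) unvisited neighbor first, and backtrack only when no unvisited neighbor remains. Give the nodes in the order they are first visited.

Visit M
M → C
M → E
E → B
B → G
G → A
A → D
D → I
A → F
F → J
B → H
B → L
L → K
L → N

M → C → E → B → G → A → D → I → F → J → H → L → K → N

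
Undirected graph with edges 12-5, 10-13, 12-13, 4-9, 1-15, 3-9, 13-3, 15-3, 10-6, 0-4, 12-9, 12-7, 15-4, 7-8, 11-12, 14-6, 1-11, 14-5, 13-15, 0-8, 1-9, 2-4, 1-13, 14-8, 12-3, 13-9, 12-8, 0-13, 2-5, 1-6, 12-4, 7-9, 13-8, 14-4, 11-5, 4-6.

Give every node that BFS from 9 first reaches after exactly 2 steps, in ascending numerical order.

0, 2, 5, 6, 8, 10, 11, 14, 15

Level 0: 9
Level 1: 1, 3, 4, 7, 12, 13
Level 2: 0, 2, 5, 6, 8, 10, 11, 14, 15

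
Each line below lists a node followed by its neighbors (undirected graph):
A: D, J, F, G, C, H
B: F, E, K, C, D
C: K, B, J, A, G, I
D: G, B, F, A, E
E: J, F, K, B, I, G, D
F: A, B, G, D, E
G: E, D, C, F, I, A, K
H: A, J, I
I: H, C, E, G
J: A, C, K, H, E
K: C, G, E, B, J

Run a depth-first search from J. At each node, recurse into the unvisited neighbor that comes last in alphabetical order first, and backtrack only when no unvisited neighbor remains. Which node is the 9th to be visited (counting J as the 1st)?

Visit J
J → K
K → G
G → I
I → H
H → A
A → F
F → E
E → D
D → B
B → C

Visit order: J, K, G, I, H, A, F, E, D, B, C

D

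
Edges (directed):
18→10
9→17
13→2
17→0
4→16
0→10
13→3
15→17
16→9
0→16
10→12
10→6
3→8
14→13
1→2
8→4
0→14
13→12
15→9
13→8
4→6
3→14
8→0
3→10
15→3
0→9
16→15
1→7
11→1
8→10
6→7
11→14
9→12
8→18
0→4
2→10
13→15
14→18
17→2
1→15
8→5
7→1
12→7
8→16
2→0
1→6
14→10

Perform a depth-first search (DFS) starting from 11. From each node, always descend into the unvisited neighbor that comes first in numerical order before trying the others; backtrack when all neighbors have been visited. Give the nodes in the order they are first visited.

Visit 11
11 → 1
1 → 2
2 → 0
0 → 4
4 → 6
6 → 7
4 → 16
16 → 9
9 → 12
9 → 17
16 → 15
15 → 3
3 → 8
8 → 5
8 → 10
8 → 18
3 → 14
14 → 13

11, 1, 2, 0, 4, 6, 7, 16, 9, 12, 17, 15, 3, 8, 5, 10, 18, 14, 13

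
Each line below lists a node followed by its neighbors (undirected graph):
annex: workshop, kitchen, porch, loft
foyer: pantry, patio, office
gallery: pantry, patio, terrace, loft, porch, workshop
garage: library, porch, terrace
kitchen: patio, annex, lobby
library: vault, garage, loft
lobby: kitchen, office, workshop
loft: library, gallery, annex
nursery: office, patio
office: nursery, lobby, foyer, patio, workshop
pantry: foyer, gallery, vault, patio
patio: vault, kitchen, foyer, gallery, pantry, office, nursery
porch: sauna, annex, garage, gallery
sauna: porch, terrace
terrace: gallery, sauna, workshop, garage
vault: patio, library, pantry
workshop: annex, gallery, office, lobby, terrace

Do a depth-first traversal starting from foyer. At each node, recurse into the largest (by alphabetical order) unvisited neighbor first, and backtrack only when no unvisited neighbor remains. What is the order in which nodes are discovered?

foyer, patio, vault, pantry, gallery, workshop, terrace, sauna, porch, garage, library, loft, annex, kitchen, lobby, office, nursery

Visit foyer
foyer → patio
patio → vault
vault → pantry
pantry → gallery
gallery → workshop
workshop → terrace
terrace → sauna
sauna → porch
porch → garage
garage → library
library → loft
loft → annex
annex → kitchen
kitchen → lobby
lobby → office
office → nursery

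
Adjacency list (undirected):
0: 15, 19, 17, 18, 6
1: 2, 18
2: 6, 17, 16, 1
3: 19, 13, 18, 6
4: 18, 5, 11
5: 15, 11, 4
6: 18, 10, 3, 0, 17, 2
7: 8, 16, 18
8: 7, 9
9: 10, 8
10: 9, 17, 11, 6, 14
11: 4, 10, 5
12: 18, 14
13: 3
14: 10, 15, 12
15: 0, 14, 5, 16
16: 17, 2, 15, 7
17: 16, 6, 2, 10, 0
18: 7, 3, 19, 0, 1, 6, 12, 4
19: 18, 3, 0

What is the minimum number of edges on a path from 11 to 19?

Level 0: 11
Level 1: 4, 5, 10
Level 2: 6, 9, 14, 15, 17, 18
Level 3: 0, 1, 2, 3, 7, 8, 12, 16, 19
Level 4: 13
19 first appears at level 3.

3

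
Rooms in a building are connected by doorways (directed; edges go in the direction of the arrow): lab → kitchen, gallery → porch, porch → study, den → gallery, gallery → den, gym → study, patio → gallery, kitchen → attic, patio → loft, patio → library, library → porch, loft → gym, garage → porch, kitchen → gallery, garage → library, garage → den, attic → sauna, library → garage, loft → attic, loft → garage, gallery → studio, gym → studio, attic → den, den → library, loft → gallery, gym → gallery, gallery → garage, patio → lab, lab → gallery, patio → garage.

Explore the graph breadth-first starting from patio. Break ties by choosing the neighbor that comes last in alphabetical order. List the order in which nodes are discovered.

patio, loft, library, lab, garage, gallery, gym, attic, porch, kitchen, den, studio, study, sauna

Visit patio; enqueue loft, library, lab, garage, gallery → queue [loft, library, lab, garage, gallery]
Visit loft; enqueue gym, attic → queue [library, lab, garage, gallery, gym, attic]
Visit library; enqueue porch → queue [lab, garage, gallery, gym, attic, porch]
Visit lab; enqueue kitchen → queue [garage, gallery, gym, attic, porch, kitchen]
Visit garage; enqueue den → queue [gallery, gym, attic, porch, kitchen, den]
Visit gallery; enqueue studio → queue [gym, attic, porch, kitchen, den, studio]
Visit gym; enqueue study → queue [attic, porch, kitchen, den, studio, study]
Visit attic; enqueue sauna → queue [porch, kitchen, den, studio, study, sauna]
Visit porch → queue [kitchen, den, studio, study, sauna]
Visit kitchen → queue [den, studio, study, sauna]
Visit den → queue [studio, study, sauna]
Visit studio → queue [study, sauna]
Visit study → queue [sauna]
Visit sauna → queue []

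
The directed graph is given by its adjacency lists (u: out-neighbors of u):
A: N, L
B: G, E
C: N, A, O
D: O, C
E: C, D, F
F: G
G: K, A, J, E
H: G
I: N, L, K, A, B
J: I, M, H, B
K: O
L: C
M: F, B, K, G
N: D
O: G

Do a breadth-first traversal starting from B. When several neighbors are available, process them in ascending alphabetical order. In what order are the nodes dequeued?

B → E → G → C → D → F → A → J → K → N → O → L → H → I → M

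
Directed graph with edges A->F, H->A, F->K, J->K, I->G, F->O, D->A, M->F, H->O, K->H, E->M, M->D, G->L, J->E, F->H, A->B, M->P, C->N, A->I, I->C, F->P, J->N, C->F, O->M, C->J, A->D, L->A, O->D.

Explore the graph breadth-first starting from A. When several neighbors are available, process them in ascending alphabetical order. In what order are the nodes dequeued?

A → B → D → F → I → H → K → O → P → C → G → M → J → N → L → E

Visit A; enqueue B, D, F, I → queue [B, D, F, I]
Visit B → queue [D, F, I]
Visit D → queue [F, I]
Visit F; enqueue H, K, O, P → queue [I, H, K, O, P]
Visit I; enqueue C, G → queue [H, K, O, P, C, G]
Visit H → queue [K, O, P, C, G]
Visit K → queue [O, P, C, G]
Visit O; enqueue M → queue [P, C, G, M]
Visit P → queue [C, G, M]
Visit C; enqueue J, N → queue [G, M, J, N]
Visit G; enqueue L → queue [M, J, N, L]
Visit M → queue [J, N, L]
Visit J; enqueue E → queue [N, L, E]
Visit N → queue [L, E]
Visit L → queue [E]
Visit E → queue []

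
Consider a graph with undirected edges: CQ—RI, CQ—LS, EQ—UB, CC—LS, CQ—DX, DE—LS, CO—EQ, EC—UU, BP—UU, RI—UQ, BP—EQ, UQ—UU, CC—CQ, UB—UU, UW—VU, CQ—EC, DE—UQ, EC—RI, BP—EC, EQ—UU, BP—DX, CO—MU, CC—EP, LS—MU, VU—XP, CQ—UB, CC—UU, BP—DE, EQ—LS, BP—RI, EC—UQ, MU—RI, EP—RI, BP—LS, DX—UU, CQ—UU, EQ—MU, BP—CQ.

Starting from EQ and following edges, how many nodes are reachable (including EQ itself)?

15

BFS from EQ visits: EQ, BP, CO, LS, MU, UB, UU, CQ, DE, DX, EC, RI, CC, UQ, EP
Reachable nodes: 15 of 18 total.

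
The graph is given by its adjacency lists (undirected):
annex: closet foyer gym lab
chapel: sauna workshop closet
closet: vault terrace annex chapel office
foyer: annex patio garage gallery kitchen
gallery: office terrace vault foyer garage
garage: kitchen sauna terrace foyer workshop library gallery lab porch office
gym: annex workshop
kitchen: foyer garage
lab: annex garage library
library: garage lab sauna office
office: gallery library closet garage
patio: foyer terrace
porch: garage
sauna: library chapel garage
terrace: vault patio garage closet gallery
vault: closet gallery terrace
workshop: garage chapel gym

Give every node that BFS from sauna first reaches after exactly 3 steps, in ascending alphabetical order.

annex, gym, patio, vault

Level 0: sauna
Level 1: chapel, garage, library
Level 2: closet, foyer, gallery, kitchen, lab, office, porch, terrace, workshop
Level 3: annex, gym, patio, vault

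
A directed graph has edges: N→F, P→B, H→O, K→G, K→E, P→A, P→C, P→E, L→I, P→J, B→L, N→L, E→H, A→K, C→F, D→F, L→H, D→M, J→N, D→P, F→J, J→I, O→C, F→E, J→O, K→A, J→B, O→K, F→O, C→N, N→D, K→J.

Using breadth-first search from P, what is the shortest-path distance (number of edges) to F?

Level 0: P
Level 1: A, B, C, E, J
Level 2: F, H, I, K, L, N, O
Level 3: D, G
Level 4: M
F first appears at level 2.

2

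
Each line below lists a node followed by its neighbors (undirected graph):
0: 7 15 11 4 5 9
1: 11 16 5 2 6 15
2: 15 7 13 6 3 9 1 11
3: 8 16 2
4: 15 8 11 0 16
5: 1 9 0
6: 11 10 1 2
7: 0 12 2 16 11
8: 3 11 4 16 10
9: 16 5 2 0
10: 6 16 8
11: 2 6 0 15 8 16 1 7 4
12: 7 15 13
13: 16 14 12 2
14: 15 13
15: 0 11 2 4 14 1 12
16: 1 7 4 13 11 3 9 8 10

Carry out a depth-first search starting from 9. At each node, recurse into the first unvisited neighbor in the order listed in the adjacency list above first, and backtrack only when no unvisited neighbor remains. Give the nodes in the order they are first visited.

9 → 16 → 1 → 11 → 2 → 15 → 0 → 7 → 12 → 13 → 14 → 4 → 8 → 3 → 10 → 6 → 5

Visit 9
9 → 16
16 → 1
1 → 11
11 → 2
2 → 15
15 → 0
0 → 7
7 → 12
12 → 13
13 → 14
0 → 4
4 → 8
8 → 3
8 → 10
10 → 6
0 → 5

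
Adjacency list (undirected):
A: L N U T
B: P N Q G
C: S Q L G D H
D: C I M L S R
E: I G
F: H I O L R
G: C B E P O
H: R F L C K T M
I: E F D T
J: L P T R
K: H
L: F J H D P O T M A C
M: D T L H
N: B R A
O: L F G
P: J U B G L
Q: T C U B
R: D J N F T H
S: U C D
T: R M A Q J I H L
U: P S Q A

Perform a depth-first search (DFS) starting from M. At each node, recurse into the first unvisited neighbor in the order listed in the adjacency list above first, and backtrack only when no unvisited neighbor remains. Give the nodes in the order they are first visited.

Visit M
M → D
D → C
C → S
S → U
U → P
P → J
J → L
L → F
F → H
H → R
R → N
N → B
B → Q
Q → T
T → A
T → I
I → E
E → G
G → O
H → K

M → D → C → S → U → P → J → L → F → H → R → N → B → Q → T → A → I → E → G → O → K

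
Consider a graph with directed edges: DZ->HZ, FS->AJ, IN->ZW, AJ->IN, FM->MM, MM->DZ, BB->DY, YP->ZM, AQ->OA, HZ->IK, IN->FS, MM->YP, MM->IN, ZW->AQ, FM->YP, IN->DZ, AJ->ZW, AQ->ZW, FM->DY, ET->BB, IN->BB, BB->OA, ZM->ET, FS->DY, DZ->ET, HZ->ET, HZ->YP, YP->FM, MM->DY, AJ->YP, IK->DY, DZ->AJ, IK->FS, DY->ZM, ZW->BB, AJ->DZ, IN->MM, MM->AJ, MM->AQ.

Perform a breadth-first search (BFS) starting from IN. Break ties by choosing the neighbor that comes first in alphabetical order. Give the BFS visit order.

IN, BB, DZ, FS, MM, ZW, DY, OA, AJ, ET, HZ, AQ, YP, ZM, IK, FM

Visit IN; enqueue BB, DZ, FS, MM, ZW → queue [BB, DZ, FS, MM, ZW]
Visit BB; enqueue DY, OA → queue [DZ, FS, MM, ZW, DY, OA]
Visit DZ; enqueue AJ, ET, HZ → queue [FS, MM, ZW, DY, OA, AJ, ET, HZ]
Visit FS → queue [MM, ZW, DY, OA, AJ, ET, HZ]
Visit MM; enqueue AQ, YP → queue [ZW, DY, OA, AJ, ET, HZ, AQ, YP]
Visit ZW → queue [DY, OA, AJ, ET, HZ, AQ, YP]
Visit DY; enqueue ZM → queue [OA, AJ, ET, HZ, AQ, YP, ZM]
Visit OA → queue [AJ, ET, HZ, AQ, YP, ZM]
Visit AJ → queue [ET, HZ, AQ, YP, ZM]
Visit ET → queue [HZ, AQ, YP, ZM]
Visit HZ; enqueue IK → queue [AQ, YP, ZM, IK]
Visit AQ → queue [YP, ZM, IK]
Visit YP; enqueue FM → queue [ZM, IK, FM]
Visit ZM → queue [IK, FM]
Visit IK → queue [FM]
Visit FM → queue []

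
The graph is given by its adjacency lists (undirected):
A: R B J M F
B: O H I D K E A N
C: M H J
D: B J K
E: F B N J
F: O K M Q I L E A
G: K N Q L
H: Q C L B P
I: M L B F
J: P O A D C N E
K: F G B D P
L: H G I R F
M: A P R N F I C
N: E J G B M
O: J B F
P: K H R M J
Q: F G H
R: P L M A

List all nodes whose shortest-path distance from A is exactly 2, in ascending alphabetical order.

Level 0: A
Level 1: B, F, J, M, R
Level 2: C, D, E, H, I, K, L, N, O, P, Q
Level 3: G

C, D, E, H, I, K, L, N, O, P, Q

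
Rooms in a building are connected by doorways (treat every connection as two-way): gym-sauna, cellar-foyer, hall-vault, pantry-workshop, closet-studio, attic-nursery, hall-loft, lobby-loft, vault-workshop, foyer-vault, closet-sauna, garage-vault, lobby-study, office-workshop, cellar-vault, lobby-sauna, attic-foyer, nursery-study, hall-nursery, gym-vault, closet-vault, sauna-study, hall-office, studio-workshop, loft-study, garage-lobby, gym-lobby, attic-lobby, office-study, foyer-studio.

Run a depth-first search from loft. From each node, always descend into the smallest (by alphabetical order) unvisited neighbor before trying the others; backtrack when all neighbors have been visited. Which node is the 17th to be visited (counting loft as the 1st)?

studio

Visit loft
loft → hall
hall → nursery
nursery → attic
attic → foyer
foyer → cellar
cellar → vault
vault → closet
closet → sauna
sauna → gym
gym → lobby
lobby → garage
lobby → study
study → office
office → workshop
workshop → pantry
workshop → studio

Visit order: loft, hall, nursery, attic, foyer, cellar, vault, closet, sauna, gym, lobby, garage, study, office, workshop, pantry, studio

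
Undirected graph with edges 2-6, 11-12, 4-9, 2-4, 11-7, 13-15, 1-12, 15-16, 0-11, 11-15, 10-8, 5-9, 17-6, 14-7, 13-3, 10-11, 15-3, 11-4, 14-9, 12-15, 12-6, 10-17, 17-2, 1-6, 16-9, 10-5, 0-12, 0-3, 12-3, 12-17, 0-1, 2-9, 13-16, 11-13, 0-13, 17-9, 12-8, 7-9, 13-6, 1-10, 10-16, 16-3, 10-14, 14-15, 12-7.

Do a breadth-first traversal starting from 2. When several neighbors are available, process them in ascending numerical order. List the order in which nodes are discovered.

Visit 2; enqueue 4, 6, 9, 17 → queue [4, 6, 9, 17]
Visit 4; enqueue 11 → queue [6, 9, 17, 11]
Visit 6; enqueue 1, 12, 13 → queue [9, 17, 11, 1, 12, 13]
Visit 9; enqueue 5, 7, 14, 16 → queue [17, 11, 1, 12, 13, 5, 7, 14, 16]
Visit 17; enqueue 10 → queue [11, 1, 12, 13, 5, 7, 14, 16, 10]
Visit 11; enqueue 0, 15 → queue [1, 12, 13, 5, 7, 14, 16, 10, 0, 15]
Visit 1 → queue [12, 13, 5, 7, 14, 16, 10, 0, 15]
Visit 12; enqueue 3, 8 → queue [13, 5, 7, 14, 16, 10, 0, 15, 3, 8]
Visit 13 → queue [5, 7, 14, 16, 10, 0, 15, 3, 8]
Visit 5 → queue [7, 14, 16, 10, 0, 15, 3, 8]
Visit 7 → queue [14, 16, 10, 0, 15, 3, 8]
Visit 14 → queue [16, 10, 0, 15, 3, 8]
Visit 16 → queue [10, 0, 15, 3, 8]
Visit 10 → queue [0, 15, 3, 8]
Visit 0 → queue [15, 3, 8]
Visit 15 → queue [3, 8]
Visit 3 → queue [8]
Visit 8 → queue []

2 -> 4 -> 6 -> 9 -> 17 -> 11 -> 1 -> 12 -> 13 -> 5 -> 7 -> 14 -> 16 -> 10 -> 0 -> 15 -> 3 -> 8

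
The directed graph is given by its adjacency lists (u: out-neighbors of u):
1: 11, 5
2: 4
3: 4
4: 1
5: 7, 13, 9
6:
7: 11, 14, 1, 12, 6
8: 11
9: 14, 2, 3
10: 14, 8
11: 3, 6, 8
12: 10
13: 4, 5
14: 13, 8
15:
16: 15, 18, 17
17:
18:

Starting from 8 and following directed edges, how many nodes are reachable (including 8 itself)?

BFS from 8 visits: 8, 11, 3, 6, 4, 1, 5, 7, 13, 9, 14, 12, 2, 10
Reachable nodes: 14 of 18 total.

14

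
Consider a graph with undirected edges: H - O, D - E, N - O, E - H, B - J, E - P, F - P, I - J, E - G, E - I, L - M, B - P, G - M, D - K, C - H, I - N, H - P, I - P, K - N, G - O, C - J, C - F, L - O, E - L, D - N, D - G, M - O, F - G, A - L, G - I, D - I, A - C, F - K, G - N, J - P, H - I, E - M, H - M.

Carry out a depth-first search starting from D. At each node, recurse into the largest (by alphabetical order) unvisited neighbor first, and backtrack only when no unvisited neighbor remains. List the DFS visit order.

D, N, O, M, L, E, P, J, I, H, C, F, K, G, A, B

Visit D
D → N
N → O
O → M
M → L
L → E
E → P
P → J
J → I
I → H
H → C
C → F
F → K
F → G
C → A
J → B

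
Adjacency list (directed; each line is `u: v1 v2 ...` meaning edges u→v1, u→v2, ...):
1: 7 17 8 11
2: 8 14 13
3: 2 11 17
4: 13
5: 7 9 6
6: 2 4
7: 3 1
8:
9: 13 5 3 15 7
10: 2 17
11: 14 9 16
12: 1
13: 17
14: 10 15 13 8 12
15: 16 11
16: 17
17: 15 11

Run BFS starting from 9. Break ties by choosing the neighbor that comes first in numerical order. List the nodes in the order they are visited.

Visit 9; enqueue 3, 5, 7, 13, 15 → queue [3, 5, 7, 13, 15]
Visit 3; enqueue 2, 11, 17 → queue [5, 7, 13, 15, 2, 11, 17]
Visit 5; enqueue 6 → queue [7, 13, 15, 2, 11, 17, 6]
Visit 7; enqueue 1 → queue [13, 15, 2, 11, 17, 6, 1]
Visit 13 → queue [15, 2, 11, 17, 6, 1]
Visit 15; enqueue 16 → queue [2, 11, 17, 6, 1, 16]
Visit 2; enqueue 8, 14 → queue [11, 17, 6, 1, 16, 8, 14]
Visit 11 → queue [17, 6, 1, 16, 8, 14]
Visit 17 → queue [6, 1, 16, 8, 14]
Visit 6; enqueue 4 → queue [1, 16, 8, 14, 4]
Visit 1 → queue [16, 8, 14, 4]
Visit 16 → queue [8, 14, 4]
Visit 8 → queue [14, 4]
Visit 14; enqueue 10, 12 → queue [4, 10, 12]
Visit 4 → queue [10, 12]
Visit 10 → queue [12]
Visit 12 → queue []

9 → 3 → 5 → 7 → 13 → 15 → 2 → 11 → 17 → 6 → 1 → 16 → 8 → 14 → 4 → 10 → 12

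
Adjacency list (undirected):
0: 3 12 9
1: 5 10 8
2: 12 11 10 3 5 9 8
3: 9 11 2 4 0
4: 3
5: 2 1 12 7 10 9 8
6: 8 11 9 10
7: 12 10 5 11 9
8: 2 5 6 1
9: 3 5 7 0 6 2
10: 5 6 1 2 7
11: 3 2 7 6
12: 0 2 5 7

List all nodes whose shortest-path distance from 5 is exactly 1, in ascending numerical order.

1, 2, 7, 8, 9, 10, 12

Level 0: 5
Level 1: 1, 2, 7, 8, 9, 10, 12
Level 2: 0, 3, 6, 11
Level 3: 4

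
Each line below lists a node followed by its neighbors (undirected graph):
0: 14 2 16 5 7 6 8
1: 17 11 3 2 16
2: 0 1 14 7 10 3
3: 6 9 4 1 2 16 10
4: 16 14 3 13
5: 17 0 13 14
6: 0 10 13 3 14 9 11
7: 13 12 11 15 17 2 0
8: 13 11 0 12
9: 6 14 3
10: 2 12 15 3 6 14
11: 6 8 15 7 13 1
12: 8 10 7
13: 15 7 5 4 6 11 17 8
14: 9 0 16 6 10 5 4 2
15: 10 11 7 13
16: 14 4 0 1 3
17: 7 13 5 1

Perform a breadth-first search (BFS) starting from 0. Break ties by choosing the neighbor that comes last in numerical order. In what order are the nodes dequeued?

0 → 16 → 14 → 8 → 7 → 6 → 5 → 2 → 4 → 3 → 1 → 10 → 9 → 13 → 12 → 11 → 17 → 15

Visit 0; enqueue 16, 14, 8, 7, 6, 5, 2 → queue [16, 14, 8, 7, 6, 5, 2]
Visit 16; enqueue 4, 3, 1 → queue [14, 8, 7, 6, 5, 2, 4, 3, 1]
Visit 14; enqueue 10, 9 → queue [8, 7, 6, 5, 2, 4, 3, 1, 10, 9]
Visit 8; enqueue 13, 12, 11 → queue [7, 6, 5, 2, 4, 3, 1, 10, 9, 13, 12, 11]
Visit 7; enqueue 17, 15 → queue [6, 5, 2, 4, 3, 1, 10, 9, 13, 12, 11, 17, 15]
Visit 6 → queue [5, 2, 4, 3, 1, 10, 9, 13, 12, 11, 17, 15]
Visit 5 → queue [2, 4, 3, 1, 10, 9, 13, 12, 11, 17, 15]
Visit 2 → queue [4, 3, 1, 10, 9, 13, 12, 11, 17, 15]
Visit 4 → queue [3, 1, 10, 9, 13, 12, 11, 17, 15]
Visit 3 → queue [1, 10, 9, 13, 12, 11, 17, 15]
Visit 1 → queue [10, 9, 13, 12, 11, 17, 15]
Visit 10 → queue [9, 13, 12, 11, 17, 15]
Visit 9 → queue [13, 12, 11, 17, 15]
Visit 13 → queue [12, 11, 17, 15]
Visit 12 → queue [11, 17, 15]
Visit 11 → queue [17, 15]
Visit 17 → queue [15]
Visit 15 → queue []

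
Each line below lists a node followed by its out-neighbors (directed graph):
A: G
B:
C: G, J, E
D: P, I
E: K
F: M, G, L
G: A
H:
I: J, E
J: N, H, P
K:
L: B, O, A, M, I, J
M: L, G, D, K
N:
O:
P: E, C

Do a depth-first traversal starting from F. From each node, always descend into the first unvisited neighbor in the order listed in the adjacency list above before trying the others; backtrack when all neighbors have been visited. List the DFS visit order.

F M L B O A G I J N H P E K C D

Visit F
F → M
M → L
L → B
L → O
L → A
A → G
L → I
I → J
J → N
J → H
J → P
P → E
E → K
P → C
M → D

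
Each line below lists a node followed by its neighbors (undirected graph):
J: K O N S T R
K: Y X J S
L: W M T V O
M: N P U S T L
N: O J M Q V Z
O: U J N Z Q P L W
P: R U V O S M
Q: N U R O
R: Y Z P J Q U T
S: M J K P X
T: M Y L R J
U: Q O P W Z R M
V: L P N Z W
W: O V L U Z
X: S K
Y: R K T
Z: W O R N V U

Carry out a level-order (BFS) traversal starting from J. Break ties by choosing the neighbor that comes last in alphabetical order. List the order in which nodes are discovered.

J → T → S → R → O → N → K → Y → M → L → X → P → Z → U → Q → W → V

Visit J; enqueue T, S, R, O, N, K → queue [T, S, R, O, N, K]
Visit T; enqueue Y, M, L → queue [S, R, O, N, K, Y, M, L]
Visit S; enqueue X, P → queue [R, O, N, K, Y, M, L, X, P]
Visit R; enqueue Z, U, Q → queue [O, N, K, Y, M, L, X, P, Z, U, Q]
Visit O; enqueue W → queue [N, K, Y, M, L, X, P, Z, U, Q, W]
Visit N; enqueue V → queue [K, Y, M, L, X, P, Z, U, Q, W, V]
Visit K → queue [Y, M, L, X, P, Z, U, Q, W, V]
Visit Y → queue [M, L, X, P, Z, U, Q, W, V]
Visit M → queue [L, X, P, Z, U, Q, W, V]
Visit L → queue [X, P, Z, U, Q, W, V]
Visit X → queue [P, Z, U, Q, W, V]
Visit P → queue [Z, U, Q, W, V]
Visit Z → queue [U, Q, W, V]
Visit U → queue [Q, W, V]
Visit Q → queue [W, V]
Visit W → queue [V]
Visit V → queue []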